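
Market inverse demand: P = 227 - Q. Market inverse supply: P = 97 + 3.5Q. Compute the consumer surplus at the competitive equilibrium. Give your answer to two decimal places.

Equilibrium: 227 - Q = 97 + 3.5Q, so Q* = 28.8889 and P* = 198.1111.
Consumer surplus is the triangle under demand above P*: (1/2)(28.8889)(227 - 198.1111) = (1/2)(28.8889)(28.8889) = 417.284.

417.28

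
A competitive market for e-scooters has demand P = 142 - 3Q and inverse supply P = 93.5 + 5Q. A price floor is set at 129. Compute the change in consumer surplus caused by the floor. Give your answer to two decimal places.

Without the control, 142 - 3Q = 93.5 + 5Q so Q* = 6.0625 and P* = 123.8125.
At P = 129, buyers demand (142 - 129)/3 = 4.3333 while sellers would supply more, so the quantity traded is 4.3333 at price 129.
CS goes from (1/2)(6.0625)(18.1875) = 55.1309 to 28.1667 (computed as (142 - 129)(4.3333) - (1/2)(3)(4.3333)^2), a change of -26.9642.

-26.96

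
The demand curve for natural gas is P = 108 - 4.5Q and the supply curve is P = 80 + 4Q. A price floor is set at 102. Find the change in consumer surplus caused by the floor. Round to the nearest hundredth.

-20.42

Without the control, 108 - 4.5Q = 80 + 4Q so Q* = 3.2941 and P* = 93.1765.
At the floor price 102, quantity demanded is (108 - 102)/4.5 = 1.3333; demand is the short side, so Q = 1.3333 trades at P = 102.
CS goes from (1/2)(3.2941)(14.8235) = 24.4152 to 4 (computed as (108 - 102)(1.3333) - (1/2)(4.5)(1.3333)^2), a change of -20.4152.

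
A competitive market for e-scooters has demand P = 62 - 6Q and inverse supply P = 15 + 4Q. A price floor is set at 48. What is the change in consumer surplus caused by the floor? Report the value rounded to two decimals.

Free-market equilibrium: 62 - 6Q = 15 + 4Q gives Q* = 4.7, P* = 33.8.
At the floor price 48, quantity demanded is (62 - 48)/6 = 2.3333; demand is the short side, so Q = 2.3333 trades at P = 48.
CS goes from (1/2)(4.7)(28.2) = 66.27 to 16.3333 (computed as (62 - 48)(2.3333) - (1/2)(6)(2.3333)^2), a change of -49.9367.

-49.94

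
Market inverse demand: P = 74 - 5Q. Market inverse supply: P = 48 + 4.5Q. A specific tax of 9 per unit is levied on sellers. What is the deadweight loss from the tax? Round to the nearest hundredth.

4.26

Pre-tax equilibrium: 74 - 5Q = 48 + 4.5Q gives Q* = 2.7368, P* = 60.3158.
With the tax, sellers need 9 more per unit: 74 - 5Q = 48 + 4.5Q + 9, so Q_t = 1.7895. Buyers pay P_b = 65.0526; sellers receive P_s = P_b - 9 = 56.0526.
Deadweight loss is the triangle between the curves from Q_t to Q*: (1/2)(2.7368 - 1.7895)(9) = 4.2632.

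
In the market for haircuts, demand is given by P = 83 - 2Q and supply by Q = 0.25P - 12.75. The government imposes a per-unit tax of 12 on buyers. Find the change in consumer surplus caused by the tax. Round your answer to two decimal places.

Rewriting supply in inverse form: P = 51 + 4Q.
Pre-tax equilibrium: 83 - 2Q = 51 + 4Q gives Q* = 5.3333, P* = 72.3333.
A tax on buyers shifts demand down by 12: (83 - 12) - 2Q = 51 + 4Q, so Q_t = 3.3333. Buyers pay P_b = 76.3333; sellers receive P_s = P_b - 12 = 64.3333.
CS falls from (1/2)(5.3333)(10.6667) = 28.4444 to (1/2)(3.3333)(6.6667) = 11.1111, a change of -17.3333.

-17.33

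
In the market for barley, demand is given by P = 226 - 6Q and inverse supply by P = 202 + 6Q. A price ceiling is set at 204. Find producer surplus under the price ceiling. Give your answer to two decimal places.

0.33

Free-market equilibrium: 226 - 6Q = 202 + 6Q gives Q* = 2, P* = 214.
At the ceiling price 204, quantity supplied is (204 - 202)/6 = 0.3333; supply is the short side, so Q = 0.3333 trades at P = 204.
PS is the triangle above supply below 204: (1/2)(0.3333)(204 - 202) = 0.3333.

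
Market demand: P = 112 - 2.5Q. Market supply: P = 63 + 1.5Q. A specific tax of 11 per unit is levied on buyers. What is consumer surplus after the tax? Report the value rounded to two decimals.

Without the tax, 112 - 2.5Q = 63 + 1.5Q so Q* = 12.25 and P* = 81.375.
With the tax, buyers' net willingness to pay falls by 11: (112 - 11) - 2.5Q = 63 + 1.5Q, so Q_t = 9.5. Buyers pay P_b = 88.25; sellers receive P_s = P_b - 11 = 77.25.
CS = (1/2)(Q_t)(112 - P_b) = (1/2)(9.5)(23.75) = 112.8125.

112.81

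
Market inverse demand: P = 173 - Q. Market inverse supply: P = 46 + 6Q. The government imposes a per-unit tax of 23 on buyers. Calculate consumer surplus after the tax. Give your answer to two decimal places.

Pre-tax equilibrium: 173 - Q = 46 + 6Q gives Q* = 18.1429, P* = 154.8571.
A tax on buyers shifts demand down by 23: (173 - 23) - Q = 46 + 6Q, so Q_t = 14.8571. Buyers pay P_b = 158.1429; sellers receive P_s = P_b - 23 = 135.1429.
CS = (1/2)(Q_t)(173 - P_b) = (1/2)(14.8571)(14.8571) = 110.3673.

110.37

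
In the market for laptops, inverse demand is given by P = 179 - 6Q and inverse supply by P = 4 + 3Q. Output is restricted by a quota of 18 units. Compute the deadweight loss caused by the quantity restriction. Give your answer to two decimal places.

9.39

Unrestricted equilibrium: Q* = (179 - 4)/(6 + 3) = 19.4444.
At Q = 18 the demand price is 179 - 6(18) = 71 and the supply price is 4 + 3(18) = 58.
Deadweight loss is the triangle between the curves from 18 to 19.4444: (1/2)(71 - 58)(19.4444 - 18) = 9.3889.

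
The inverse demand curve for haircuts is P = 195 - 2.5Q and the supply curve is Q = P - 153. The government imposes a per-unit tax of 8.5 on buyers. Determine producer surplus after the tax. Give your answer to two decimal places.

45.81

Rewriting supply in inverse form: P = 153 + Q.
Pre-tax equilibrium: 195 - 2.5Q = 153 + Q gives Q* = 12, P* = 165.
A tax on buyers shifts demand down by 8.5: (195 - 8.5) - 2.5Q = 153 + Q, so Q_t = 9.5714. Buyers pay P_b = 171.0714; sellers receive P_s = P_b - 8.5 = 162.5714.
PS = (1/2)(Q_t)(P_s - 153) = (1/2)(9.5714)(9.5714) = 45.8061.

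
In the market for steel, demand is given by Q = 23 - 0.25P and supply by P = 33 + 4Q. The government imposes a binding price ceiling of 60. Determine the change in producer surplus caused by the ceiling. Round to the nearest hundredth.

-17.66

Rewriting demand in inverse form: P = 92 - 4Q.
Without the control, 92 - 4Q = 33 + 4Q so Q* = 7.375 and P* = 62.5.
At the ceiling price 60, quantity supplied is (60 - 33)/4 = 6.75; supply is the short side, so Q = 6.75 trades at P = 60.
PS goes from (1/2)(7.375)(29.5) = 108.7812 to 91.125 (computed as (60 - 33)(6.75) - (1/2)(4)(6.75)^2), a change of -17.6562.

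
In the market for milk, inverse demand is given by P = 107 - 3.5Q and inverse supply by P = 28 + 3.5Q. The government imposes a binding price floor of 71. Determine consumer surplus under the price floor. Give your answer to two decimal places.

Free-market equilibrium: 107 - 3.5Q = 28 + 3.5Q gives Q* = 11.2857, P* = 67.5.
At P = 71, buyers demand (107 - 71)/3.5 = 10.2857 while sellers would supply more, so the quantity traded is 10.2857 at price 71.
CS is the triangle under demand above 71: (1/2)(10.2857)(107 - 71) = 185.1429.

185.14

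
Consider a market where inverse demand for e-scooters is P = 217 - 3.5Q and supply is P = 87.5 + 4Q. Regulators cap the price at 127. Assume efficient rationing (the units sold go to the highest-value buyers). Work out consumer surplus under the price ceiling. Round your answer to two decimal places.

Free-market equilibrium: 217 - 3.5Q = 87.5 + 4Q gives Q* = 17.2667, P* = 156.5667.
At the ceiling price 127, quantity supplied is (127 - 87.5)/4 = 9.875; supply is the short side, so Q = 9.875 trades at P = 127.
The demand price at Q = 9.875 is 182.4375. CS is the trapezoid between demand and 127 over [0, 9.875]: (1/2)[(217 - 127) + (182.4375 - 127)](9.875) = 718.0977.

718.10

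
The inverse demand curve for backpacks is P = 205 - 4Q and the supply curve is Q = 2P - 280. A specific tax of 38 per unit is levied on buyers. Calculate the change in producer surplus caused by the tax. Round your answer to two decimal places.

Rewriting supply in inverse form: P = 140 + 0.5Q.
Without the tax, 205 - 4Q = 140 + 0.5Q so Q* = 14.4444 and P* = 147.2222.
With the tax, buyers' net willingness to pay falls by 38: (205 - 38) - 4Q = 140 + 0.5Q, so Q_t = 6. Buyers pay P_b = 181; sellers receive P_s = P_b - 38 = 143.
PS falls from (1/2)(14.4444)(7.2222) = 52.1605 to (1/2)(6)(3) = 9, a change of -43.1605.

-43.16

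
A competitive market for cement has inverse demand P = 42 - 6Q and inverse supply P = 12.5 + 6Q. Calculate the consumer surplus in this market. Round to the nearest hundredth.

Setting demand equal to supply, 29.5 = 12Q, so Q* = 2.4583 and P* = 27.25.
The demand choke price is 42, so CS = (1/2)(Q*)(42 - P*) = (1/2)(2.4583)(14.75) = 18.1302.

18.13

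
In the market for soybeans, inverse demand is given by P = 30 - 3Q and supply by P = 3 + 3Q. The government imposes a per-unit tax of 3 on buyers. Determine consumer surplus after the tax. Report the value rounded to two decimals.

Pre-tax equilibrium: 30 - 3Q = 3 + 3Q gives Q* = 4.5, P* = 16.5.
A tax on buyers shifts demand down by 3: (30 - 3) - 3Q = 3 + 3Q, so Q_t = 4. Buyers pay P_b = 18; sellers receive P_s = P_b - 3 = 15.
Consumer surplus is the triangle under demand above P_b: (1/2)(4)(30 - 18) = 24.

24.00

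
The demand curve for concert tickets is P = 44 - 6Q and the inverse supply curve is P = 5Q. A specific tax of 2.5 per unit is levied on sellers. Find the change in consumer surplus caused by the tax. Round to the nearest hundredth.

Pre-tax equilibrium: 44 - 6Q = 5Q gives Q* = 4, P* = 20.
With the tax, sellers need 2.5 more per unit: 44 - 6Q = 5Q + 2.5, so Q_t = 3.7727. Buyers pay P_b = 21.3636; sellers receive P_s = P_b - 2.5 = 18.8636.
CS falls from (1/2)(4)(24) = 48 to (1/2)(3.7727)(22.6364) = 42.7004, a change of -5.2996.

-5.30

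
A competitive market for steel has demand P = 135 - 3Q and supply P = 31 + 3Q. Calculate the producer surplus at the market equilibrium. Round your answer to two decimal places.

Set 135 - 3Q = 31 + 3Q, which gives 104 = 6Q, so Q* = 17.3333 and P* = 135 - 3(17.3333) = 83.
PS is the area between P* and the supply curve from 0 to Q*: (1/2)(17.3333)(52) = 450.6667.

450.67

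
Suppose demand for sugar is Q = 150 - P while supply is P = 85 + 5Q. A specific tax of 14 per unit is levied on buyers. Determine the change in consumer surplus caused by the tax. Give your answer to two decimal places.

Rewriting demand in inverse form: P = 150 - Q.
Without the tax, 150 - Q = 85 + 5Q so Q* = 10.8333 and P* = 139.1667.
A tax on buyers shifts demand down by 14: (150 - 14) - Q = 85 + 5Q, so Q_t = 8.5. Buyers pay P_b = 141.5; sellers receive P_s = P_b - 14 = 127.5.
Consumers lose the trapezoid between P* and P_b out to Q_t plus the triangle from Q_t to Q*: change in CS = 36.125 - 58.6806 = -22.5556.

-22.56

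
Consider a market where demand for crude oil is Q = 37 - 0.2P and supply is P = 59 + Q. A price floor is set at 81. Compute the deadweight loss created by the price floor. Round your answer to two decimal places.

Rewriting demand in inverse form: P = 185 - 5Q.
Without the control, 185 - 5Q = 59 + Q so Q* = 21 and P* = 80.
At P = 81, buyers demand (185 - 81)/5 = 20.8 while sellers would supply more, so the quantity traded is 20.8 at price 81.
The lost-trades triangle has base Q* - 20.8 = 0.2 and height equal to the gap between the curves at Q = 20.8, which is 81 - 79.8 = 1.2. DWL = (1/2)(0.2)(1.2) = 0.12.

0.12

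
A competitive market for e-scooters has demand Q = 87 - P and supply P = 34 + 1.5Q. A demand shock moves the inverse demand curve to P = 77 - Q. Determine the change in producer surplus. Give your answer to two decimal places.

Rewriting demand in inverse form: P = 87 - Q.
Initial equilibrium: Q_0 = 21.2, P_0 = 65.8; CS_0 = (1/2)(21.2)(21.2) = 224.72, PS_0 = (1/2)(21.2)(31.8) = 337.08.
New equilibrium: 77 - Q = 34 + 1.5Q gives Q_1 = 17.2, P_1 = 59.8; CS_1 = 147.92, PS_1 = 221.88.
Change in producer surplus = 221.88 - 337.08 = -115.2.

-115.20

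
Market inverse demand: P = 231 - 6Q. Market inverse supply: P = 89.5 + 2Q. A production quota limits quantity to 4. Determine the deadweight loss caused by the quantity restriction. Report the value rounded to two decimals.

Without the quota, 231 - 6Q = 89.5 + 2Q gives Q* = 17.6875.
At Q = 4 the demand price is 231 - 6(4) = 207 and the supply price is 89.5 + 2(4) = 97.5.
DWL = (1/2)(gap between curves at 4) x (Q* - 4) = (1/2)(109.5)(13.6875) = 749.3906.

749.39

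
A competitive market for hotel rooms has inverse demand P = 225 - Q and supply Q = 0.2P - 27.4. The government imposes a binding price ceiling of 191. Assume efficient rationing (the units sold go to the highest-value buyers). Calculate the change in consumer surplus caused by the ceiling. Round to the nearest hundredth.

201.32

Rewriting supply in inverse form: P = 137 + 5Q.
Free-market equilibrium: 225 - Q = 137 + 5Q gives Q* = 14.6667, P* = 210.3333.
At P = 191, sellers supply (191 - 137)/5 = 10.8 while buyers want more, so the quantity traded is 10.8 at price 191.
CS goes from (1/2)(14.6667)(14.6667) = 107.5556 to 308.88 (computed as (225 - 191)(10.8) - (1/2)(1)(10.8)^2), a change of 201.3244.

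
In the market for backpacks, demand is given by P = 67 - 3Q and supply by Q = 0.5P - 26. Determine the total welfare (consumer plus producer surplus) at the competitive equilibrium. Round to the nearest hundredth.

22.50

Rewriting supply in inverse form: P = 52 + 2Q.
Setting demand equal to supply, 15 = 5Q, so Q* = 3 and P* = 58.
CS = (1/2)(3)(9) = 13.5 and PS = (1/2)(3)(6) = 9, so total surplus = 22.5.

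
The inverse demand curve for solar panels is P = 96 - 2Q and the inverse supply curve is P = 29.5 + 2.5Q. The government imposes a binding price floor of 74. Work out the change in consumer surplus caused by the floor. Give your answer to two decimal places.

-97.38

Free-market equilibrium: 96 - 2Q = 29.5 + 2.5Q gives Q* = 14.7778, P* = 66.4444.
At P = 74, buyers demand (96 - 74)/2 = 11 while sellers would supply more, so the quantity traded is 11 at price 74.
CS goes from (1/2)(14.7778)(29.5556) = 218.3827 to 121 (computed as (96 - 74)(11) - (1/2)(2)(11)^2), a change of -97.3827.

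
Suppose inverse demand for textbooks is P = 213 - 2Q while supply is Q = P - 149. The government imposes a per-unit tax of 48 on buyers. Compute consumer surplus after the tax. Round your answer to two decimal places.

Rewriting supply in inverse form: P = 149 + Q.
Pre-tax equilibrium: 213 - 2Q = 149 + Q gives Q* = 21.3333, P* = 170.3333.
With the tax, buyers' net willingness to pay falls by 48: (213 - 48) - 2Q = 149 + Q, so Q_t = 5.3333. Buyers pay P_b = 202.3333; sellers receive P_s = P_b - 48 = 154.3333.
CS = (1/2)(Q_t)(213 - P_b) = (1/2)(5.3333)(10.6667) = 28.4444.

28.44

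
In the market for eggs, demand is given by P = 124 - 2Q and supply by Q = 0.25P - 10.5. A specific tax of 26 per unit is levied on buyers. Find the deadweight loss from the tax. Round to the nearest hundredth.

56.33

Rewriting supply in inverse form: P = 42 + 4Q.
Pre-tax equilibrium: 124 - 2Q = 42 + 4Q gives Q* = 13.6667, P* = 96.6667.
A tax on buyers shifts demand down by 26: (124 - 26) - 2Q = 42 + 4Q, so Q_t = 9.3333. Buyers pay P_b = 105.3333; sellers receive P_s = P_b - 26 = 79.3333.
The welfare triangle lost has base Q* - Q_t = 4.3333 and height t = 26, so DWL = (1/2)(4.3333)(26) = 56.3333.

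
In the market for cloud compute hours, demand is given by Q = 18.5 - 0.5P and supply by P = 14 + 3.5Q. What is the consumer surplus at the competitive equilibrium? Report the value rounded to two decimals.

17.49

Rewriting demand in inverse form: P = 37 - 2Q.
Equilibrium: 37 - 2Q = 14 + 3.5Q, so Q* = 4.1818 and P* = 28.6364.
The demand choke price is 37, so CS = (1/2)(Q*)(37 - P*) = (1/2)(4.1818)(8.3636) = 17.4876.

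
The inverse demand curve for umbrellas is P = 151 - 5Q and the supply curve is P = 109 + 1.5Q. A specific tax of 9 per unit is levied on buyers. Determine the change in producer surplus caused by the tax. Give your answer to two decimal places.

Without the tax, 151 - 5Q = 109 + 1.5Q so Q* = 6.4615 and P* = 118.6923.
With the tax, buyers' net willingness to pay falls by 9: (151 - 9) - 5Q = 109 + 1.5Q, so Q_t = 5.0769. Buyers pay P_b = 125.6154; sellers receive P_s = P_b - 9 = 116.6154.
Producers lose the trapezoid between P_s and P* out to Q_t plus the triangle from Q_t to Q*: change in PS = 19.3314 - 31.3136 = -11.9822.

-11.98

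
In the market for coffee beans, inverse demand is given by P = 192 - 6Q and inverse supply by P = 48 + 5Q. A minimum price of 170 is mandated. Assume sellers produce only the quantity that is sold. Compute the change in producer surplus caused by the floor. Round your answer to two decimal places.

-14.71

Free-market equilibrium: 192 - 6Q = 48 + 5Q gives Q* = 13.0909, P* = 113.4545.
At P = 170, buyers demand (192 - 170)/6 = 3.6667 while sellers would supply more, so the quantity traded is 3.6667 at price 170.
PS goes from (1/2)(13.0909)(65.4545) = 428.4298 to 413.7222 (computed as (170 - 48)(3.6667) - (1/2)(5)(3.6667)^2), a change of -14.7075.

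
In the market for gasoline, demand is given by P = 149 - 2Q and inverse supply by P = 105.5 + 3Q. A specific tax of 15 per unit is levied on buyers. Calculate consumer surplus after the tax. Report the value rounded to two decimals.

Pre-tax equilibrium: 149 - 2Q = 105.5 + 3Q gives Q* = 8.7, P* = 131.6.
A tax on buyers shifts demand down by 15: (149 - 15) - 2Q = 105.5 + 3Q, so Q_t = 5.7. Buyers pay P_b = 137.6; sellers receive P_s = P_b - 15 = 122.6.
CS = (1/2)(Q_t)(149 - P_b) = (1/2)(5.7)(11.4) = 32.49.

32.49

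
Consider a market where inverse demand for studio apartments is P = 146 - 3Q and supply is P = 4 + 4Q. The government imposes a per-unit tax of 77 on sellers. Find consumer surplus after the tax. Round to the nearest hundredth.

129.34

Pre-tax equilibrium: 146 - 3Q = 4 + 4Q gives Q* = 20.2857, P* = 85.1429.
With the tax, sellers need 77 more per unit: 146 - 3Q = 4 + 4Q + 77, so Q_t = 9.2857. Buyers pay P_b = 118.1429; sellers receive P_s = P_b - 77 = 41.1429.
CS = (1/2)(Q_t)(146 - P_b) = (1/2)(9.2857)(27.8571) = 129.3367.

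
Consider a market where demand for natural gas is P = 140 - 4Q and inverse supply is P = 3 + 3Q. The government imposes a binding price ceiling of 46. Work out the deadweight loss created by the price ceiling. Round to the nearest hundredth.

96.03

Without the control, 140 - 4Q = 3 + 3Q so Q* = 19.5714 and P* = 61.7143.
At P = 46, sellers supply (46 - 3)/3 = 14.3333 while buyers want more, so the quantity traded is 14.3333 at price 46.
At Q = 14.3333 the demand price is 82.6667 and the supply price is 46. Deadweight loss is the triangle between the curves from 14.3333 to 19.5714: (1/2)(82.6667 - 46)(19.5714 - 14.3333) = 96.0317.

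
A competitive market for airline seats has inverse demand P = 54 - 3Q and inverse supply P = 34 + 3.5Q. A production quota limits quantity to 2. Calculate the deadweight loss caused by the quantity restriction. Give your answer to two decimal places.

Unrestricted equilibrium: Q* = (54 - 34)/(3 + 3.5) = 3.0769.
At Q = 2 the demand price is 54 - 3(2) = 48 and the supply price is 34 + 3.5(2) = 41.
DWL = (1/2)(gap between curves at 2) x (Q* - 2) = (1/2)(7)(1.0769) = 3.7692.

3.77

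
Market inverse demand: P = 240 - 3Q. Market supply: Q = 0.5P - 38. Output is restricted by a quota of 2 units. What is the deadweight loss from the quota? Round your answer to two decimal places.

Rewriting supply in inverse form: P = 76 + 2Q.
Unrestricted equilibrium: Q* = (240 - 76)/(3 + 2) = 32.8.
At Q = 2 the demand price is 240 - 3(2) = 234 and the supply price is 76 + 2(2) = 80.
Deadweight loss is the triangle between the curves from 2 to 32.8: (1/2)(234 - 80)(32.8 - 2) = 2371.6.

2371.60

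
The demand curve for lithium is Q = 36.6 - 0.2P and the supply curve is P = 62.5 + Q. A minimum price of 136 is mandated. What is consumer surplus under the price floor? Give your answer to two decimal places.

220.90

Rewriting demand in inverse form: P = 183 - 5Q.
Without the control, 183 - 5Q = 62.5 + Q so Q* = 20.0833 and P* = 82.5833.
At P = 136, buyers demand (183 - 136)/5 = 9.4 while sellers would supply more, so the quantity traded is 9.4 at price 136.
CS is the triangle under demand above 136: (1/2)(9.4)(183 - 136) = 220.9.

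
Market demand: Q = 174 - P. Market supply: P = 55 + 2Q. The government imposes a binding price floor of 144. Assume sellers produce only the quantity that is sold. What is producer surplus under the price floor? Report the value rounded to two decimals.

1770.00

Rewriting demand in inverse form: P = 174 - Q.
Free-market equilibrium: 174 - Q = 55 + 2Q gives Q* = 39.6667, P* = 134.3333.
At P = 144, buyers demand (174 - 144)/1 = 30 while sellers would supply more, so the quantity traded is 30 at price 144.
The supply price at Q = 30 is 115. PS is the trapezoid between 144 and supply over [0, 30]: (1/2)[(144 - 55) + (144 - 115)](30) = 1770.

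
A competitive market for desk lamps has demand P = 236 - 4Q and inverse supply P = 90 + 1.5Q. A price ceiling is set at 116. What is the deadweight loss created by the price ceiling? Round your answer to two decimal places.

Without the control, 236 - 4Q = 90 + 1.5Q so Q* = 26.5455 and P* = 129.8182.
At the ceiling price 116, quantity supplied is (116 - 90)/1.5 = 17.3333; supply is the short side, so Q = 17.3333 trades at P = 116.
At Q = 17.3333 the demand price is 166.6667 and the supply price is 116. Deadweight loss is the triangle between the curves from 17.3333 to 26.5455: (1/2)(166.6667 - 116)(26.5455 - 17.3333) = 233.3737.

233.37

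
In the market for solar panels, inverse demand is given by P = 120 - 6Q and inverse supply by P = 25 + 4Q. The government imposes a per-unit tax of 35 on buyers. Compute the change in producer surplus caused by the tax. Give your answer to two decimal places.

Pre-tax equilibrium: 120 - 6Q = 25 + 4Q gives Q* = 9.5, P* = 63.
With the tax, buyers' net willingness to pay falls by 35: (120 - 35) - 6Q = 25 + 4Q, so Q_t = 6. Buyers pay P_b = 84; sellers receive P_s = P_b - 35 = 49.
Producers lose the trapezoid between P_s and P* out to Q_t plus the triangle from Q_t to Q*: change in PS = 72 - 180.5 = -108.5.

-108.50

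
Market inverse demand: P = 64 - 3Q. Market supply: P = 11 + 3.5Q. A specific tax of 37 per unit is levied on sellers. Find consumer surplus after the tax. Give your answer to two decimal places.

Pre-tax equilibrium: 64 - 3Q = 11 + 3.5Q gives Q* = 8.1538, P* = 39.5385.
A tax on sellers shifts supply up by 37: 64 - 3Q = 11 + 3.5Q + 37, so Q_t = 2.4615. Buyers pay P_b = 56.6154; sellers receive P_s = P_b - 37 = 19.6154.
Consumer surplus is the triangle under demand above P_b: (1/2)(2.4615)(64 - 56.6154) = 9.0888.

9.09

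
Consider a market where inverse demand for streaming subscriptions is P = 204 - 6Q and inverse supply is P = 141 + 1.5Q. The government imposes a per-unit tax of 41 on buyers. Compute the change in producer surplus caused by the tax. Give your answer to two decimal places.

Without the tax, 204 - 6Q = 141 + 1.5Q so Q* = 8.4 and P* = 153.6.
With the tax, buyers' net willingness to pay falls by 41: (204 - 41) - 6Q = 141 + 1.5Q, so Q_t = 2.9333. Buyers pay P_b = 186.4; sellers receive P_s = P_b - 41 = 145.4.
Producers lose the trapezoid between P_s and P* out to Q_t plus the triangle from Q_t to Q*: change in PS = 6.4533 - 52.92 = -46.4667.

-46.47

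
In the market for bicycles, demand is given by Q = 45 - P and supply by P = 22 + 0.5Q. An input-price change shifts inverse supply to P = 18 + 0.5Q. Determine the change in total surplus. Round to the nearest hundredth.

Rewriting demand in inverse form: P = 45 - Q.
Initial equilibrium: Q_0 = 15.3333, P_0 = 29.6667; CS_0 = (1/2)(15.3333)(15.3333) = 117.5556, PS_0 = (1/2)(15.3333)(7.6667) = 58.7778.
New equilibrium: 45 - Q = 18 + 0.5Q gives Q_1 = 18, P_1 = 27; CS_1 = 162, PS_1 = 81.
Change in total surplus = (162 + 81) - (117.5556 + 58.7778) = 66.6667.

66.67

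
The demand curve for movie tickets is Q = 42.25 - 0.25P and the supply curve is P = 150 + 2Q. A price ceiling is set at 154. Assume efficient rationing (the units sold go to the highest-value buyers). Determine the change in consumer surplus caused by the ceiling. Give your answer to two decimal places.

Rewriting demand in inverse form: P = 169 - 4Q.
Without the control, 169 - 4Q = 150 + 2Q so Q* = 3.1667 and P* = 156.3333.
At the ceiling price 154, quantity supplied is (154 - 150)/2 = 2; supply is the short side, so Q = 2 trades at P = 154.
CS goes from (1/2)(3.1667)(12.6667) = 20.0556 to 22 (computed as (169 - 154)(2) - (1/2)(4)(2)^2), a change of 1.9444.

1.94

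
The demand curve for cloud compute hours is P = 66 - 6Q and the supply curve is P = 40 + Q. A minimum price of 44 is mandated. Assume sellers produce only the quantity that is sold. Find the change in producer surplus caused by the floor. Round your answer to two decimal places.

Free-market equilibrium: 66 - 6Q = 40 + Q gives Q* = 3.7143, P* = 43.7143.
At the floor price 44, quantity demanded is (66 - 44)/6 = 3.6667; demand is the short side, so Q = 3.6667 trades at P = 44.
PS goes from (1/2)(3.7143)(3.7143) = 6.898 to 7.9444 (computed as (44 - 40)(3.6667) - (1/2)(1)(3.6667)^2), a change of 1.0465.

1.05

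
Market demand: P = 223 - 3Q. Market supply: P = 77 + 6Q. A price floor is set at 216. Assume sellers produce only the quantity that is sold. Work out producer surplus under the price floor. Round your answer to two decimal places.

Without the control, 223 - 3Q = 77 + 6Q so Q* = 16.2222 and P* = 174.3333.
At P = 216, buyers demand (223 - 216)/3 = 2.3333 while sellers would supply more, so the quantity traded is 2.3333 at price 216.
The supply price at Q = 2.3333 is 91. PS is the trapezoid between 216 and supply over [0, 2.3333]: (1/2)[(216 - 77) + (216 - 91)](2.3333) = 308.

308.00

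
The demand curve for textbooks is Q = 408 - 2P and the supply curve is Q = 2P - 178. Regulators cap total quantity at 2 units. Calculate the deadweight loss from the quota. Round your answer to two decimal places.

Rewriting demand in inverse form: P = 204 - 0.5Q.
Rewriting supply in inverse form: P = 89 + 0.5Q.
Without the quota, 204 - 0.5Q = 89 + 0.5Q gives Q* = 115.
At Q = 2 the demand price is 204 - 0.5(2) = 203 and the supply price is 89 + 0.5(2) = 90.
Deadweight loss is the triangle between the curves from 2 to 115: (1/2)(203 - 90)(115 - 2) = 6384.5.

6384.50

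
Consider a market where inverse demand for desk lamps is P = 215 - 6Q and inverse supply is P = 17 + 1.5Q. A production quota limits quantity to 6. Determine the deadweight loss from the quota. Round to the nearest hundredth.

1560.60

Unrestricted equilibrium: Q* = (215 - 17)/(6 + 1.5) = 26.4.
At Q = 6 the demand price is 215 - 6(6) = 179 and the supply price is 17 + 1.5(6) = 26.
DWL = (1/2)(gap between curves at 6) x (Q* - 6) = (1/2)(153)(20.4) = 1560.6.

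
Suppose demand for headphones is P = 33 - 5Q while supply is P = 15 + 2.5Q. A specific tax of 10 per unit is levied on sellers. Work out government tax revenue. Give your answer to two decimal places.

Pre-tax equilibrium: 33 - 5Q = 15 + 2.5Q gives Q* = 2.4, P* = 21.
With the tax, sellers need 10 more per unit: 33 - 5Q = 15 + 2.5Q + 10, so Q_t = 1.0667. Buyers pay P_b = 27.6667; sellers receive P_s = P_b - 10 = 17.6667.
Revenue is the tax times quantity traded: 10 x 1.0667 = 10.6667.

10.67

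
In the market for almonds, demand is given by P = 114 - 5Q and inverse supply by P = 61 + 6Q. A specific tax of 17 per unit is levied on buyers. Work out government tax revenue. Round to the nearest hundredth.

Without the tax, 114 - 5Q = 61 + 6Q so Q* = 4.8182 and P* = 89.9091.
A tax on buyers shifts demand down by 17: (114 - 17) - 5Q = 61 + 6Q, so Q_t = 3.2727. Buyers pay P_b = 97.6364; sellers receive P_s = P_b - 17 = 80.6364.
Tax revenue = t x Q_t = 17 x 3.2727 = 55.6364.

55.64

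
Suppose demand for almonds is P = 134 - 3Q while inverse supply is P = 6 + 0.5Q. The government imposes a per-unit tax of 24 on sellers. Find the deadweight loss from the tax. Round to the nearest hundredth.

82.29

Without the tax, 134 - 3Q = 6 + 0.5Q so Q* = 36.5714 and P* = 24.2857.
With the tax, sellers need 24 more per unit: 134 - 3Q = 6 + 0.5Q + 24, so Q_t = 29.7143. Buyers pay P_b = 44.8571; sellers receive P_s = P_b - 24 = 20.8571.
The welfare triangle lost has base Q* - Q_t = 6.8571 and height t = 24, so DWL = (1/2)(6.8571)(24) = 82.2857.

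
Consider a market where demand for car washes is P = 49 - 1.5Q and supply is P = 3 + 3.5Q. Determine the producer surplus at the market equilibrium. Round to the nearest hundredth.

Set 49 - 1.5Q = 3 + 3.5Q, which gives 46 = 5Q, so Q* = 9.2 and P* = 49 - 1.5(9.2) = 35.2.
Producer surplus is the triangle above supply below P*: (1/2)(9.2)(35.2 - 3) = (1/2)(9.2)(32.2) = 148.12.

148.12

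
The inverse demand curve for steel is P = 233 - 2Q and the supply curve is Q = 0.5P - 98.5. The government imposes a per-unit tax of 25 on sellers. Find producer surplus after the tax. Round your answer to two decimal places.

7.56

Rewriting supply in inverse form: P = 197 + 2Q.
Pre-tax equilibrium: 233 - 2Q = 197 + 2Q gives Q* = 9, P* = 215.
A tax on sellers shifts supply up by 25: 233 - 2Q = 197 + 2Q + 25, so Q_t = 2.75. Buyers pay P_b = 227.5; sellers receive P_s = P_b - 25 = 202.5.
Producer surplus is the triangle above supply below P_s: (1/2)(2.75)(202.5 - 197) = 7.5625.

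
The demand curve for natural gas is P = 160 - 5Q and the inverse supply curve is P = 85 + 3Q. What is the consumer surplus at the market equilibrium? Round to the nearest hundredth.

219.73

Equilibrium: 160 - 5Q = 85 + 3Q, so Q* = 9.375 and P* = 113.125.
Consumer surplus is the triangle under demand above P*: (1/2)(9.375)(160 - 113.125) = (1/2)(9.375)(46.875) = 219.7266.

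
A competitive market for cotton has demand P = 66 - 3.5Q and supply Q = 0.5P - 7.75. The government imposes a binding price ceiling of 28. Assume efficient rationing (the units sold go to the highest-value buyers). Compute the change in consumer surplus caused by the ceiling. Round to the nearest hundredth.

Rewriting supply in inverse form: P = 15.5 + 2Q.
Without the control, 66 - 3.5Q = 15.5 + 2Q so Q* = 9.1818 and P* = 33.8636.
At P = 28, sellers supply (28 - 15.5)/2 = 6.25 while buyers want more, so the quantity traded is 6.25 at price 28.
CS goes from (1/2)(9.1818)(32.1364) = 147.5351 to 169.1406 (computed as (66 - 28)(6.25) - (1/2)(3.5)(6.25)^2), a change of 21.6055.

21.61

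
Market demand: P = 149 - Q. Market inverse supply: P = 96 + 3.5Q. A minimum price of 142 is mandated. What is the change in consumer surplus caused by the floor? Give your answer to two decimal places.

-44.86

Free-market equilibrium: 149 - Q = 96 + 3.5Q gives Q* = 11.7778, P* = 137.2222.
At the floor price 142, quantity demanded is (149 - 142)/1 = 7; demand is the short side, so Q = 7 trades at P = 142.
CS goes from (1/2)(11.7778)(11.7778) = 69.358 to 24.5 (computed as (149 - 142)(7) - (1/2)(1)(7)^2), a change of -44.858.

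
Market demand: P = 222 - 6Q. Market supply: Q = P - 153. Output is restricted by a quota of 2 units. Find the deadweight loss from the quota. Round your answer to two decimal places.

Rewriting supply in inverse form: P = 153 + Q.
Without the quota, 222 - 6Q = 153 + Q gives Q* = 9.8571.
At Q = 2 the demand price is 222 - 6(2) = 210 and the supply price is 153 + (2) = 155.
Deadweight loss is the triangle between the curves from 2 to 9.8571: (1/2)(210 - 155)(9.8571 - 2) = 216.0714.

216.07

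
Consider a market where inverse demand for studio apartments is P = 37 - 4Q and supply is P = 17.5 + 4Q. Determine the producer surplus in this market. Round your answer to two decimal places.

11.88

Set 37 - 4Q = 17.5 + 4Q, which gives 19.5 = 8Q, so Q* = 2.4375 and P* = 37 - 4(2.4375) = 27.25.
The supply curve's price intercept is 17.5, so PS = (1/2)(Q*)(P* - 17.5) = (1/2)(2.4375)(9.75) = 11.8828.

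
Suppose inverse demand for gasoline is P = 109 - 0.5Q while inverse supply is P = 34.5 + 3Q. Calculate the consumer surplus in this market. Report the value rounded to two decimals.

Set 109 - 0.5Q = 34.5 + 3Q, which gives 74.5 = 3.5Q, so Q* = 21.2857 and P* = 109 - 0.5(21.2857) = 98.3571.
CS is the area between the demand curve and P* from 0 to Q*: (1/2)(21.2857)(10.6429) = 113.2704.

113.27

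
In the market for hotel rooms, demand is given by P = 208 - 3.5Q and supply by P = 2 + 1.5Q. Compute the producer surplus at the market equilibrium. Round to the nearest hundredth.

1273.08

Equilibrium: 208 - 3.5Q = 2 + 1.5Q, so Q* = 41.2 and P* = 63.8.
Producer surplus is the triangle above supply below P*: (1/2)(41.2)(63.8 - 2) = (1/2)(41.2)(61.8) = 1273.08.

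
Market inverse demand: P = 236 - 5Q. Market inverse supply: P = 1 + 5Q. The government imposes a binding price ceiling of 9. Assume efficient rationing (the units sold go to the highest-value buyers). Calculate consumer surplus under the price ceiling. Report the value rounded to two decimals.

Free-market equilibrium: 236 - 5Q = 1 + 5Q gives Q* = 23.5, P* = 118.5.
At the ceiling price 9, quantity supplied is (9 - 1)/5 = 1.6; supply is the short side, so Q = 1.6 trades at P = 9.
The demand price at Q = 1.6 is 228. CS is the trapezoid between demand and 9 over [0, 1.6]: (1/2)[(236 - 9) + (228 - 9)](1.6) = 356.8.

356.80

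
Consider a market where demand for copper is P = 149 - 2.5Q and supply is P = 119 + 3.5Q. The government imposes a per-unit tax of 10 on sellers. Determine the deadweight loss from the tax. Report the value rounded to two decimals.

Pre-tax equilibrium: 149 - 2.5Q = 119 + 3.5Q gives Q* = 5, P* = 136.5.
With the tax, sellers need 10 more per unit: 149 - 2.5Q = 119 + 3.5Q + 10, so Q_t = 3.3333. Buyers pay P_b = 140.6667; sellers receive P_s = P_b - 10 = 130.6667.
Deadweight loss is the triangle between the curves from Q_t to Q*: (1/2)(5 - 3.3333)(10) = 8.3333.

8.33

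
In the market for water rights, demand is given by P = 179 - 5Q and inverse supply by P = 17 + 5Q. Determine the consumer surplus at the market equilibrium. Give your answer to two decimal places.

656.10

Set 179 - 5Q = 17 + 5Q, which gives 162 = 10Q, so Q* = 16.2 and P* = 179 - 5(16.2) = 98.
Consumer surplus is the triangle under demand above P*: (1/2)(16.2)(179 - 98) = (1/2)(16.2)(81) = 656.1.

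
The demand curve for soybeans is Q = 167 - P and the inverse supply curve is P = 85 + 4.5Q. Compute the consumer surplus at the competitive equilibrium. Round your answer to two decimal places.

111.14

Rewriting demand in inverse form: P = 167 - Q.
Set 167 - Q = 85 + 4.5Q, which gives 82 = 5.5Q, so Q* = 14.9091 and P* = 167 - (14.9091) = 152.0909.
Consumer surplus is the triangle under demand above P*: (1/2)(14.9091)(167 - 152.0909) = (1/2)(14.9091)(14.9091) = 111.1405.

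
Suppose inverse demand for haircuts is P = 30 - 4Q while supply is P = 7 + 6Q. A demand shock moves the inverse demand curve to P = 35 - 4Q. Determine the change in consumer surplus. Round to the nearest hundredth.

Initial equilibrium: Q_0 = 2.3, P_0 = 20.8; CS_0 = (1/2)(2.3)(9.2) = 10.58, PS_0 = (1/2)(2.3)(13.8) = 15.87.
New equilibrium: 35 - 4Q = 7 + 6Q gives Q_1 = 2.8, P_1 = 23.8; CS_1 = 15.68, PS_1 = 23.52.
Change in consumer surplus = 15.68 - 10.58 = 5.1.

5.10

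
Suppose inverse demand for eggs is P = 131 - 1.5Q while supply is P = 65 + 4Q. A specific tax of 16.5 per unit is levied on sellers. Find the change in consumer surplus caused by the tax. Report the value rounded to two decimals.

Pre-tax equilibrium: 131 - 1.5Q = 65 + 4Q gives Q* = 12, P* = 113.
A tax on sellers shifts supply up by 16.5: 131 - 1.5Q = 65 + 4Q + 16.5, so Q_t = 9. Buyers pay P_b = 117.5; sellers receive P_s = P_b - 16.5 = 101.
CS falls from (1/2)(12)(18) = 108 to (1/2)(9)(13.5) = 60.75, a change of -47.25.

-47.25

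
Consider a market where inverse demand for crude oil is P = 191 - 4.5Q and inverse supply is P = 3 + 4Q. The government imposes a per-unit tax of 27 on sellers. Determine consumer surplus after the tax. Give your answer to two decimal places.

Pre-tax equilibrium: 191 - 4.5Q = 3 + 4Q gives Q* = 22.1176, P* = 91.4706.
With the tax, sellers need 27 more per unit: 191 - 4.5Q = 3 + 4Q + 27, so Q_t = 18.9412. Buyers pay P_b = 105.7647; sellers receive P_s = P_b - 27 = 78.7647.
Consumer surplus is the triangle under demand above P_b: (1/2)(18.9412)(191 - 105.7647) = 807.2284.

807.23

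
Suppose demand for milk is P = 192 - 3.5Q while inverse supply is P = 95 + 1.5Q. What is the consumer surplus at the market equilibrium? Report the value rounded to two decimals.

Set 192 - 3.5Q = 95 + 1.5Q, which gives 97 = 5Q, so Q* = 19.4 and P* = 192 - 3.5(19.4) = 124.1.
The demand choke price is 192, so CS = (1/2)(Q*)(192 - P*) = (1/2)(19.4)(67.9) = 658.63.

658.63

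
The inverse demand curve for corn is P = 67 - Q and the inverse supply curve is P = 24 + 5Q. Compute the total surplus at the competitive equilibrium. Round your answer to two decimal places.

154.08

Set 67 - Q = 24 + 5Q, which gives 43 = 6Q, so Q* = 7.1667 and P* = 67 - (7.1667) = 59.8333.
CS = (1/2)(7.1667)(7.1667) = 25.6806 and PS = (1/2)(7.1667)(35.8333) = 128.4028, so total surplus = 154.0833.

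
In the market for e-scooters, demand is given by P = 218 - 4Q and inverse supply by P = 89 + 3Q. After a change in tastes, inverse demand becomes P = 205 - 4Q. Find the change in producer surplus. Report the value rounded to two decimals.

-97.50

Initial equilibrium: Q_0 = 18.4286, P_0 = 144.2857; CS_0 = (1/2)(18.4286)(73.7143) = 679.2245, PS_0 = (1/2)(18.4286)(55.2857) = 509.4184.
New equilibrium: 205 - 4Q = 89 + 3Q gives Q_1 = 16.5714, P_1 = 138.7143; CS_1 = 549.2245, PS_1 = 411.9184.
Change in producer surplus = 411.9184 - 509.4184 = -97.5.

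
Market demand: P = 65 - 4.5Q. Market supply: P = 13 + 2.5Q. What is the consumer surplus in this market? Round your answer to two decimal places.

124.16

Set 65 - 4.5Q = 13 + 2.5Q, which gives 52 = 7Q, so Q* = 7.4286 and P* = 65 - 4.5(7.4286) = 31.5714.
CS is the area between the demand curve and P* from 0 to Q*: (1/2)(7.4286)(33.4286) = 124.1633.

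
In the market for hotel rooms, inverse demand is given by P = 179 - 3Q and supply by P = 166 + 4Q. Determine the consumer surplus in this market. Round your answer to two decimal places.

5.17

Setting demand equal to supply, 13 = 7Q, so Q* = 1.8571 and P* = 173.4286.
The demand choke price is 179, so CS = (1/2)(Q*)(179 - P*) = (1/2)(1.8571)(5.5714) = 5.1735.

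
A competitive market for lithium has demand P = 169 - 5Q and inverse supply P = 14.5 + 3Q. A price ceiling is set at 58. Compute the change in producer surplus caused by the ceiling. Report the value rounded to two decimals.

-244.08

Free-market equilibrium: 169 - 5Q = 14.5 + 3Q gives Q* = 19.3125, P* = 72.4375.
At the ceiling price 58, quantity supplied is (58 - 14.5)/3 = 14.5; supply is the short side, so Q = 14.5 trades at P = 58.
PS goes from (1/2)(19.3125)(57.9375) = 559.459 to 315.375 (computed as (58 - 14.5)(14.5) - (1/2)(3)(14.5)^2), a change of -244.084.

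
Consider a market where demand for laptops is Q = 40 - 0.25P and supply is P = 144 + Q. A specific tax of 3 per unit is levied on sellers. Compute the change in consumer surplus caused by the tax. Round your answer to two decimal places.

-6.96

Rewriting demand in inverse form: P = 160 - 4Q.
Pre-tax equilibrium: 160 - 4Q = 144 + Q gives Q* = 3.2, P* = 147.2.
A tax on sellers shifts supply up by 3: 160 - 4Q = 144 + Q + 3, so Q_t = 2.6. Buyers pay P_b = 149.6; sellers receive P_s = P_b - 3 = 146.6.
CS falls from (1/2)(3.2)(12.8) = 20.48 to (1/2)(2.6)(10.4) = 13.52, a change of -6.96.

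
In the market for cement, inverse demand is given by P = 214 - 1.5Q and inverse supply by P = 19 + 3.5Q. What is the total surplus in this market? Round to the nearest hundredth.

3802.50

Set 214 - 1.5Q = 19 + 3.5Q, which gives 195 = 5Q, so Q* = 39 and P* = 214 - 1.5(39) = 155.5.
CS = (1/2)(39)(58.5) = 1140.75 and PS = (1/2)(39)(136.5) = 2661.75, so total surplus = 3802.5.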